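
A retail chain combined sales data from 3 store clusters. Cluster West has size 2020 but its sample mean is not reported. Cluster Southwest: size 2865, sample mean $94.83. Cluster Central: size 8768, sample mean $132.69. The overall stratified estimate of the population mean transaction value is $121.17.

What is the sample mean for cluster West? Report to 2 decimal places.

108.52

N = 2020 + 2865 + 8768 = 13653.
Overall total = μ·N = 121.17·13653 = 1654334.01.
Subtract the known strata: 2865·94.83 + 8768·132.69 = 1435113.87.
Remaining total for cluster West: 1654334.01 − 1435113.87 = 219220.14.
Divide by its size: 219220.14 / 2020 = 108.5248... → 108.52.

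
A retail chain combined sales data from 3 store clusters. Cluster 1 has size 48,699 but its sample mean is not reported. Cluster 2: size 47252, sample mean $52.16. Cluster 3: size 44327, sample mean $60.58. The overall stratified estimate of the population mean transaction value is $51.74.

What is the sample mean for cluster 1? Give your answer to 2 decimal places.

43.29

Σ Nₕx̄ₕ = N·μ, so 48699·x̄_1 = 140278·51.74 − (47252·52.16 + 44327·60.58).
= 7257983.72 − 5149993.98 = 2107989.74.
x̄_1 = 2107989.74 / 48699 = 43.2861... → 43.29.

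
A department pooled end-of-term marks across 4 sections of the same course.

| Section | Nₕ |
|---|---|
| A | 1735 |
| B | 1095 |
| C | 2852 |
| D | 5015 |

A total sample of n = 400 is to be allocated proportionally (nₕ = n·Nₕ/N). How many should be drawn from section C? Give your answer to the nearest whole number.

107

N = 1735 + 1095 + 2852 + 5015 = 10697.
n_C = 400·2852/10697 = 106.647... → 107.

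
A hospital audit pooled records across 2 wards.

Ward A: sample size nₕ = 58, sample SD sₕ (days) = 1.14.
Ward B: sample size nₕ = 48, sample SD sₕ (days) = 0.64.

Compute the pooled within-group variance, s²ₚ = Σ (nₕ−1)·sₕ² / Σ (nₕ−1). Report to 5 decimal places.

Degrees of freedom: 57 + 47 = 104.
Σ(nₕ−1)sₕ² = 57·1.2996 + 47·0.4096 = 93.3284.
s²ₚ = 93.3284 / 104 = 0.8973885... → 0.89739.

0.89739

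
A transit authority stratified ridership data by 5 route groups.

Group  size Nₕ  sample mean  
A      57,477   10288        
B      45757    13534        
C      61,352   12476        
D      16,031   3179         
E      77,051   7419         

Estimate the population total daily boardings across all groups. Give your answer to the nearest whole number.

A: 57477·10288 = 591323376
B: 45757·13534 = 619275238
C: 61352·12476 = 765427552
D: 16031·3179 = 50962549
E: 77051·7419 = 571641369
τ̂ = Σ Nₕx̄ₕ = 2598630084.

2598630084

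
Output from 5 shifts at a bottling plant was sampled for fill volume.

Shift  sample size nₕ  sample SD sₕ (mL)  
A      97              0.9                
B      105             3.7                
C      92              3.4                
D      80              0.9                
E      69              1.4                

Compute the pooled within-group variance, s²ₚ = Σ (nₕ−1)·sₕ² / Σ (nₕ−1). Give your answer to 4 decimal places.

6.2803

Degrees of freedom: 96 + 104 + 91 + 79 + 68 = 438.
Σ(nₕ−1)sₕ² = 96·0.81 + 104·13.69 + 91·11.56 + 79·0.81 + 68·1.96 = 2750.75.
s²ₚ = 2750.75 / 438 = 6.280251... → 6.2803.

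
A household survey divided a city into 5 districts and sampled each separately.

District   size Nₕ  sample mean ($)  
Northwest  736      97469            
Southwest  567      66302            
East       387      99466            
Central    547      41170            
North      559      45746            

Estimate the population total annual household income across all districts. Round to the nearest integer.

195915764

Northwest: 736·97469 = 71737184
Southwest: 567·66302 = 37593234
East: 387·99466 = 38493342
Central: 547·41170 = 22519990
North: 559·45746 = 25572014
τ̂ = Σ Nₕx̄ₕ = 195915764.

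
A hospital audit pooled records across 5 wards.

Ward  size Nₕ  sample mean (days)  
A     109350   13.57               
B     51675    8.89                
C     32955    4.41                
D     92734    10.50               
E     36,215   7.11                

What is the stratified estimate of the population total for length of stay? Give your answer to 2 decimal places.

3319797.45

Estimate total by summing Nₕ·x̄ₕ over strata.
109350·13.57 + 51675·8.89 + 32955·4.41 + 92734·10.50 + 36215·7.11 = 1483879.5 + 459390.75 + 145331.55 + 973707 + 257488.65 = 3319797.45.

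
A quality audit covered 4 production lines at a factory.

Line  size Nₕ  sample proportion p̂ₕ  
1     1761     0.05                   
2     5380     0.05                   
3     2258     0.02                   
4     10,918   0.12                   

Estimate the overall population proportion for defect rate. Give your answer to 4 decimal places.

0.0843

Wₕ = Nₕ/N with N = 20317: 0.0867, 0.2648, 0.1111, 0.5374.
p̂_st = 0.0867·0.05 + 0.2648·0.05 + 0.1111·0.02 + 0.5374·0.12 ≈ 0.084283... → 0.0843.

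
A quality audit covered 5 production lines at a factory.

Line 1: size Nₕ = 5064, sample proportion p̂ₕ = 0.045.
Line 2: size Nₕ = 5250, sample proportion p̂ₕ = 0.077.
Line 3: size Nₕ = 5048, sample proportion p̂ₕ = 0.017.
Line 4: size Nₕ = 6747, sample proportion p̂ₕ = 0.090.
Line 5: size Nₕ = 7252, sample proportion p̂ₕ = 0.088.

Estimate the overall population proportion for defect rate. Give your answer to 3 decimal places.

Wₕ = Nₕ/N with N = 29361: 0.1725, 0.1788, 0.1719, 0.2298, 0.2470.
p̂_st = 0.1725·0.045 + 0.1788·0.077 + 0.1719·0.017 + 0.2298·0.090 + 0.2470·0.088 ≈ 0.06687... → 0.067.

0.067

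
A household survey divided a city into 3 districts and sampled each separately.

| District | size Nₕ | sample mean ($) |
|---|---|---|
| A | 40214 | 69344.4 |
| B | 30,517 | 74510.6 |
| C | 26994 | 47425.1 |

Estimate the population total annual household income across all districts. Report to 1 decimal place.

6342648831.2

A: 40214·69344.4 = 2788615701.6
B: 30517·74510.6 = 2273839980.2
C: 26994·47425.1 = 1280193149.4
τ̂ = Σ Nₕx̄ₕ = 6342648831.2.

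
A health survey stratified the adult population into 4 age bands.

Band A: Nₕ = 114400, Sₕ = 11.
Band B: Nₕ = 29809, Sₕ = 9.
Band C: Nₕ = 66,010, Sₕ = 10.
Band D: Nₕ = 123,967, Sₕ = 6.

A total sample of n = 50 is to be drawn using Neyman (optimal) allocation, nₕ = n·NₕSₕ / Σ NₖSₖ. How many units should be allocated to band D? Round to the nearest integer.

Σ NₕSₕ = 114400·11 + 29809·9 + 66010·10 + 123967·6 = 2930583.
Share for D: 743802/2930583 = 0.25381.
n_D = 50 × 0.25381 = 12.690... → 13.

13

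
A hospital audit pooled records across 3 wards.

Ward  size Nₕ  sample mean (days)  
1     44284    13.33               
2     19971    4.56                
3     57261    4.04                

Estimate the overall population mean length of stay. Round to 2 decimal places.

7.51

N = 121516; weights Wₕ = Nₕ/N = (0.3644, 0.1643, 0.4712).
x̄_st = Σ Wₕ·x̄ₕ = 0.3644·13.33 + 0.1643·4.56 + 0.4712·4.04 ≈ 7.5110...
→ 7.51.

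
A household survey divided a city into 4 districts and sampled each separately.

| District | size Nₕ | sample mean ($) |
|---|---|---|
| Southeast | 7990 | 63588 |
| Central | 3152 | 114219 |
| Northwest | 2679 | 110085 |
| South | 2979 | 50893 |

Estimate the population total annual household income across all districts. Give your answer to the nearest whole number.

1314614370

Southeast: 7990·63588 = 508068120
Central: 3152·114219 = 360018288
Northwest: 2679·110085 = 294917715
South: 2979·50893 = 151610247
τ̂ = Σ Nₕx̄ₕ = 1314614370.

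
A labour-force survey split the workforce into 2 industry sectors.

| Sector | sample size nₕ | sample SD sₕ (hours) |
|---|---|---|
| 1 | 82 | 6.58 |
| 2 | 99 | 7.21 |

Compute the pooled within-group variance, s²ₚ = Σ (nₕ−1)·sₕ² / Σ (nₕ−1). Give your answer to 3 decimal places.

1: (82−1)·6.58² = 81·43.2964 = 3507.0084
2: (99−1)·7.21² = 98·51.9841 = 5094.4418
Numerator = 8601.4502; denominator = Σ(nₕ−1) = 179.
s²ₚ = 8601.4502/179 = 48.05279... → 48.053.

48.053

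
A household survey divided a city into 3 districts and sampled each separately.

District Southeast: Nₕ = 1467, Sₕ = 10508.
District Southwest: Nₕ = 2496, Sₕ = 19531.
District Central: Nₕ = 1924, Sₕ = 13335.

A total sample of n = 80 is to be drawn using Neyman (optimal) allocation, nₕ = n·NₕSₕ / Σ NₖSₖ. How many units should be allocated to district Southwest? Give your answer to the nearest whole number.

Southeast: NₕSₕ = 1467·10508 = 15415236
Southwest: NₕSₕ = 2496·19531 = 48749376
Central: NₕSₕ = 1924·13335 = 25656540
Σ NₕSₕ = 89821152.
n_Southwest = 80·48749376/89821152 = 43.419... → 43.

43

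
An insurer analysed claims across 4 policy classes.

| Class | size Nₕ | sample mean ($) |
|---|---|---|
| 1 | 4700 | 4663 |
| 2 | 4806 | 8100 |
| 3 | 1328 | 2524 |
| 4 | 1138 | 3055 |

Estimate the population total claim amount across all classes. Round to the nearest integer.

Population total = Σ Nₕ·x̄ₕ (each stratum's size times its mean).
4700·4663 + 4806·8100 + 1328·2524 + 1138·3055 = 21916100 + 38928600 + 3351872 + 3476590 = 67673162.

67673162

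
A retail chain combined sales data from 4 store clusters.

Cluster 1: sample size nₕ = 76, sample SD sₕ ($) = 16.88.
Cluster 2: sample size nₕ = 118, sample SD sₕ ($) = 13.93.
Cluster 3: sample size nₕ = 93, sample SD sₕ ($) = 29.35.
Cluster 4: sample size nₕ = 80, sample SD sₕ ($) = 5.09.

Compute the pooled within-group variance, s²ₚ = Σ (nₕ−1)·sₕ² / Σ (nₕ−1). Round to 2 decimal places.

345.37

Degrees of freedom: 75 + 117 + 92 + 79 = 363.
Σ(nₕ−1)sₕ² = 75·284.9344 + 117·194.0449 + 92·861.4225 + 79·25.9081 = 125370.9432.
s²ₚ = 125370.9432 / 363 = 345.3745... → 345.37.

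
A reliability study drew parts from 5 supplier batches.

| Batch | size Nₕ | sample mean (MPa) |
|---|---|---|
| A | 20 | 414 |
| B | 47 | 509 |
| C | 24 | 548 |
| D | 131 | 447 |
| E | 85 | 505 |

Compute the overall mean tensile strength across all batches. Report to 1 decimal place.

478.3

N = 20 + 47 + 24 + 131 + 85 = 307.
Overall mean = Σ (Nₕ/N)·x̄ₕ — weight by population share, not a simple average.
Σ Nₕx̄ₕ = 20·414 + 47·509 + 24·548 + 131·447 + 85·505 = 8280 + 23923 + 13152 + 58557 + 42925 = 146837.
Divide by N: 146837 / 307 = 478.296... → 478.3.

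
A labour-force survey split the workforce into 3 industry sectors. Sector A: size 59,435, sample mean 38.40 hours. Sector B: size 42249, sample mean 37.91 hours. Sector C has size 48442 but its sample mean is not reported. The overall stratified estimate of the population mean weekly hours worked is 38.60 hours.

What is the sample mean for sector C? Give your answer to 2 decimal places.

39.45

N = 59435 + 42249 + 48442 = 150126.
Overall total = μ·N = 38.60·150126 = 5794863.6.
Subtract the known strata: 59435·38.40 + 42249·37.91 = 3883963.59.
Remaining total for sector C: 5794863.6 − 3883963.59 = 1910900.01.
Divide by its size: 1910900.01 / 48442 = 39.4472... → 39.45.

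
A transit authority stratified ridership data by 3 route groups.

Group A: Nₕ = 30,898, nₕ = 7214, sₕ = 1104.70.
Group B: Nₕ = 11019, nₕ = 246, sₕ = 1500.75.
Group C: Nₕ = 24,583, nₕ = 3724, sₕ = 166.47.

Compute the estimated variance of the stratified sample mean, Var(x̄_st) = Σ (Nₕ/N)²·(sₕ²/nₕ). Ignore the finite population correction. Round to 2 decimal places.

288.91

N = 66500; Wₕ = Nₕ/N.
group A: (30898/66500)²·1104.70²/7214 = 36.51994
group B: (11019/66500)²·1500.75²/246 = 251.37534
group C: (24583/66500)²·166.47²/3724 = 1.01692
Sum = 288.91220 → 288.91.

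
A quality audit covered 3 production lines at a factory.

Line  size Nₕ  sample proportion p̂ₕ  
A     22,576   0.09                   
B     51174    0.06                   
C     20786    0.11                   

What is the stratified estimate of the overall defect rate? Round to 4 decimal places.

N = 22576 + 51174 + 20786 = 94536.
Overall proportion = Σ (Nₕ/N)·p̂ₕ.
Σ Nₕp̂ₕ = 2031.84 + 3070.44 + 2286.46 = 7388.74.
7388.74 / 94536 = 0.078158... → 0.0782.

0.0782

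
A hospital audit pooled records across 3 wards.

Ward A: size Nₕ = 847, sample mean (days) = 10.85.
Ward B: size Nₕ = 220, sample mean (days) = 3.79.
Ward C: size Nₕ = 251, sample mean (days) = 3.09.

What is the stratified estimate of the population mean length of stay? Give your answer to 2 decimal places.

N = 847 + 220 + 251 = 1318.
Weight each subgroup mean by Nₕ/N and sum.
Σ Nₕx̄ₕ = 847·10.85 + 220·3.79 + 251·3.09 = 9189.95 + 833.8 + 775.59 = 10799.34.
Divide by N: 10799.34 / 1318 = 8.1937... → 8.19.

8.19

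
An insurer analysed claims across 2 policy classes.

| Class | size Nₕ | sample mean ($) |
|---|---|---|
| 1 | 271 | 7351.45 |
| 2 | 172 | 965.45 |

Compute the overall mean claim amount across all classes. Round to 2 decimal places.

x̄_st = (Σ Nₕx̄ₕ) / (Σ Nₕ) = (271·7351.45 + 172·965.45) / 443
= 2158300.35 / 443 = 4872.0098... → 4872.01.

4872.01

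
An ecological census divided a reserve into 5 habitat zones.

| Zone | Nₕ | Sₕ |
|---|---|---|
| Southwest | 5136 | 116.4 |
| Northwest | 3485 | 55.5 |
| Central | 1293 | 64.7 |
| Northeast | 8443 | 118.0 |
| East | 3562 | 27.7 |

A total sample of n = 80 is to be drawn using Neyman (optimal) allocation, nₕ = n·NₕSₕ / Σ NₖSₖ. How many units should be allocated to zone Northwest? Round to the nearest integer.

8

Southwest: NₕSₕ = 5136·116.4 = 597830.4
Northwest: NₕSₕ = 3485·55.5 = 193417.5
Central: NₕSₕ = 1293·64.7 = 83657.1
Northeast: NₕSₕ = 8443·118.0 = 996274
East: NₕSₕ = 3562·27.7 = 98667.4
Σ NₕSₕ = 1969846.4.
n_Northwest = 80·193417.5/1969846.4 = 7.855... → 8.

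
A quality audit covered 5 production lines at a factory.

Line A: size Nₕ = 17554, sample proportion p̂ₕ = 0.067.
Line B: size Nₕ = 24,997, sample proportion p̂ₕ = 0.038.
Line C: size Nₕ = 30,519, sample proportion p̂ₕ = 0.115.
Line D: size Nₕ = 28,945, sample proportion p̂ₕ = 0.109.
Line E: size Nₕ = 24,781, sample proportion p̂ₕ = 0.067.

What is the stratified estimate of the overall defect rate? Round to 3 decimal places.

N = 17554 + 24997 + 30519 + 28945 + 24781 = 126796.
Overall proportion = Σ (Nₕ/N)·p̂ₕ.
Σ Nₕp̂ₕ = 1176.118 + 949.886 + 3509.685 + 3155.005 + 1660.327 = 10451.021.
10451.021 / 126796 = 0.08242... → 0.082.

0.082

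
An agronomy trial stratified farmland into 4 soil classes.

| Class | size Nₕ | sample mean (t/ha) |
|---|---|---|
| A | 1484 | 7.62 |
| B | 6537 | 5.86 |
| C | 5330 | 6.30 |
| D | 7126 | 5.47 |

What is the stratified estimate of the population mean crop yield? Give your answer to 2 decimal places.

N = 20477; weights Wₕ = Nₕ/N = (0.0725, 0.3192, 0.2603, 0.3480).
x̄_st = Σ Wₕ·x̄ₕ = 0.0725·7.62 + 0.3192·5.86 + 0.2603·6.30 + 0.3480·5.47 ≈ 5.9664...
→ 5.97.

5.97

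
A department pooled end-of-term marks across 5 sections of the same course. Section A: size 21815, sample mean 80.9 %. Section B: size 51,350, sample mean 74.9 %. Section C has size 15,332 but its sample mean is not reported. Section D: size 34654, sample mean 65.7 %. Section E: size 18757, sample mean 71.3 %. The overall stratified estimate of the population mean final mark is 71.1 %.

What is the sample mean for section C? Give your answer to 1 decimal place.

N = 21815 + 51350 + 15332 + 34654 + 18757 = 141908.
Overall total = μ·N = 71.1·141908 = 10089658.8.
Subtract the known strata: 21815·80.9 + 51350·74.9 + 34654·65.7 + 18757·71.3 = 9225090.4.
Remaining total for section C: 10089658.8 − 9225090.4 = 864568.4.
Divide by its size: 864568.4 / 15332 = 56.390... → 56.4.

56.4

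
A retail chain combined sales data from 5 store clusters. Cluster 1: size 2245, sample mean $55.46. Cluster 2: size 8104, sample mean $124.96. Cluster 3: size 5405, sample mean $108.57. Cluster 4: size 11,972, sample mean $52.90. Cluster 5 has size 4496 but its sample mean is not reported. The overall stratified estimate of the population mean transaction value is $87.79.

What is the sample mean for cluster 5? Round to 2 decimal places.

104.86

N = 2245 + 8104 + 5405 + 11972 + 4496 = 32222.
Overall total = μ·N = 87.79·32222 = 2828769.38.
Subtract the known strata: 2245·55.46 + 8104·124.96 + 5405·108.57 + 11972·52.90 = 2357323.19.
Remaining total for cluster 5: 2828769.38 − 2357323.19 = 471446.19.
Divide by its size: 471446.19 / 4496 = 104.8590... → 104.86.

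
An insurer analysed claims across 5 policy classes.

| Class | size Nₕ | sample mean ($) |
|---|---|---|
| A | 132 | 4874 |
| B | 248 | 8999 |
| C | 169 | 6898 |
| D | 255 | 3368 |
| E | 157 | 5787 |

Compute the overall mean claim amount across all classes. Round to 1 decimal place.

6044.0

N = 132 + 248 + 169 + 255 + 157 = 961.
Weight each subgroup mean by Nₕ/N and sum.
Σ Nₕx̄ₕ = 132·4874 + 248·8999 + 169·6898 + 255·3368 + 157·5787 = 643368 + 2231752 + 1165762 + 858840 + 908559 = 5808281.
Divide by N: 5808281 / 961 = 6043.997... → 6044.0.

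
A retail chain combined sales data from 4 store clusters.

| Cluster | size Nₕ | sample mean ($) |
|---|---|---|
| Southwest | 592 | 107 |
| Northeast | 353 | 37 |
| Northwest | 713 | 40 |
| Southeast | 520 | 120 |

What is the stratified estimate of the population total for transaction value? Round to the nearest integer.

Estimate total by summing Nₕ·x̄ₕ over strata.
592·107 + 353·37 + 713·40 + 520·120 = 63344 + 13061 + 28520 + 62400 = 167325.

167325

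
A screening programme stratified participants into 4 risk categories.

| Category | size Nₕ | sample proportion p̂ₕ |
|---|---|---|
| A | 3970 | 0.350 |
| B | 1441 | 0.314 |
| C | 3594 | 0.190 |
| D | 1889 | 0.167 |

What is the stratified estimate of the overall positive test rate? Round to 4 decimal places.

0.2607

N = 3970 + 1441 + 3594 + 1889 = 10894.
Overall proportion = Σ (Nₕ/N)·p̂ₕ.
Σ Nₕp̂ₕ = 1389.5 + 452.474 + 682.86 + 315.463 = 2840.297.
2840.297 / 10894 = 0.260721... → 0.2607.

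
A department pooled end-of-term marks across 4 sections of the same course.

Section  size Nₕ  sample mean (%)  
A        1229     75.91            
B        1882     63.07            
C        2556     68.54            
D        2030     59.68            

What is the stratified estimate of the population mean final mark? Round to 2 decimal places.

66.04

N = 7697; weights Wₕ = Nₕ/N = (0.1597, 0.2445, 0.3321, 0.2637).
x̄_st = Σ Wₕ·x̄ₕ = 0.1597·75.91 + 0.2445·63.07 + 0.3321·68.54 + 0.2637·59.68 ≈ 66.0426...
→ 66.04.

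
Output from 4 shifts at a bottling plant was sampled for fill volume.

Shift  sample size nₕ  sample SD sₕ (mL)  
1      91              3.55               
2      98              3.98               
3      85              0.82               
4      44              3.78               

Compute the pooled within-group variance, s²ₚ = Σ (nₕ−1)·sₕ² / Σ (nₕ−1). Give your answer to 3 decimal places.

Degrees of freedom: 90 + 97 + 84 + 43 = 314.
Σ(nₕ−1)sₕ² = 90·12.6025 + 97·15.8404 + 84·0.6724 + 43·14.2884 = 3341.6266.
s²ₚ = 3341.6266 / 314 = 10.64212... → 10.642.

10.642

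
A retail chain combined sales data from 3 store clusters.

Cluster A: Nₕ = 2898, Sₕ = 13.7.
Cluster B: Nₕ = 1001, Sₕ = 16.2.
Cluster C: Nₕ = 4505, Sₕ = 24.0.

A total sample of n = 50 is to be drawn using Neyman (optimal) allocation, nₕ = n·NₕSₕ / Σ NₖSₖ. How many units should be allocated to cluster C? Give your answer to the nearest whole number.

33

Σ NₕSₕ = 2898·13.7 + 1001·16.2 + 4505·24.0 = 164038.8.
Share for C: 108120/164038.8 = 0.65911.
n_C = 50 × 0.65911 = 32.956... → 33.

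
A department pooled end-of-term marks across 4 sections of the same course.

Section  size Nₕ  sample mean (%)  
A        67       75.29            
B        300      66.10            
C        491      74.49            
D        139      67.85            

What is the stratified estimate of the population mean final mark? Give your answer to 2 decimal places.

71.09

N = 997; weights Wₕ = Nₕ/N = (0.0672, 0.3009, 0.4925, 0.1394).
x̄_st = Σ Wₕ·x̄ₕ = 0.0672·75.29 + 0.3009·66.10 + 0.4925·74.49 + 0.1394·67.85 ≈ 71.0935...
→ 71.09.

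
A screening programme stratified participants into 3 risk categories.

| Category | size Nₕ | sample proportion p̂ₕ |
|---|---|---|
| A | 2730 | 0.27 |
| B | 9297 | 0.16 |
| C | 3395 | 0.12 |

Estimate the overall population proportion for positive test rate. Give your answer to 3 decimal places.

0.171

Wₕ = Nₕ/N with N = 15422: 0.1770, 0.6028, 0.2201.
p̂_st = 0.1770·0.27 + 0.6028·0.16 + 0.2201·0.12 ≈ 0.17067... → 0.171.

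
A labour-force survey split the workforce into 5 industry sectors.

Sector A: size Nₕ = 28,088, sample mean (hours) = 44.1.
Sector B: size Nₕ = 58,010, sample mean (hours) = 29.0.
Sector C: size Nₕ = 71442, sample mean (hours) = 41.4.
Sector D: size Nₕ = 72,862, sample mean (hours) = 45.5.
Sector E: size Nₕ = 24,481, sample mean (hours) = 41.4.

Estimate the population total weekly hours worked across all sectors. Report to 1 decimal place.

A: 28088·44.1 = 1238680.8
B: 58010·29.0 = 1682290
C: 71442·41.4 = 2957698.8
D: 72862·45.5 = 3315221
E: 24481·41.4 = 1013513.4
τ̂ = Σ Nₕx̄ₕ = 10207404.0.

10207404.0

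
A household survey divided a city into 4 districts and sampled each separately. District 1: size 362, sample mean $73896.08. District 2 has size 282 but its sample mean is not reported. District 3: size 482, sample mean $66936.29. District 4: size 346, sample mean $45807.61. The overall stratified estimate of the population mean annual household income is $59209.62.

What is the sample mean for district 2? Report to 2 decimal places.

43593.81

Σ Nₕx̄ₕ = N·μ, so 282·x̄_2 = 1472·59209.62 − (362·73896.08 + 482·66936.29 + 346·45807.61).
= 87156560.64 − 74863105.8 = 12293454.84.
x̄_2 = 12293454.84 / 282 = 43593.8115... → 43593.81.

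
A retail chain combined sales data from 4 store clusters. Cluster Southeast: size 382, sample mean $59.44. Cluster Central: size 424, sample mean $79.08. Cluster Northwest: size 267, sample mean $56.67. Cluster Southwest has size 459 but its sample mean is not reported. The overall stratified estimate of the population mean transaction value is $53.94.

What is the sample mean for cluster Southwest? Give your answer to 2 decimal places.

24.55

N = 382 + 424 + 267 + 459 = 1532.
Overall total = μ·N = 53.94·1532 = 82636.08.
Subtract the known strata: 382·59.44 + 424·79.08 + 267·56.67 = 71366.89.
Remaining total for cluster Southwest: 82636.08 − 71366.89 = 11269.19.
Divide by its size: 11269.19 / 459 = 24.5516... → 24.55.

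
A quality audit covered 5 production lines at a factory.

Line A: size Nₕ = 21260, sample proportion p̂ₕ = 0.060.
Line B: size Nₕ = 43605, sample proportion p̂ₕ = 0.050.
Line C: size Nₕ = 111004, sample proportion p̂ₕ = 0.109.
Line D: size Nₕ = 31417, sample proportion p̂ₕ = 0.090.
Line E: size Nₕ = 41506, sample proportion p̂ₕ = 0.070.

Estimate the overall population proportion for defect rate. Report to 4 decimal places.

0.0856

Wₕ = Nₕ/N with N = 248792: 0.0855, 0.1753, 0.4462, 0.1263, 0.1668.
p̂_st = 0.0855·0.060 + 0.1753·0.050 + 0.4462·0.109 + 0.1263·0.090 + 0.1668·0.070 ≈ 0.085566... → 0.0856.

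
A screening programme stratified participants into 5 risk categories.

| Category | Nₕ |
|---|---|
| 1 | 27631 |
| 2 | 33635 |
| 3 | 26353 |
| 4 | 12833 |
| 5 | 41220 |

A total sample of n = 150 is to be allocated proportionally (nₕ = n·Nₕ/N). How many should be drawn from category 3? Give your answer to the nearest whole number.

N = 27631 + 33635 + 26353 + 12833 + 41220 = 141672.
n_3 = 150·26353/141672 = 27.902... → 28.

28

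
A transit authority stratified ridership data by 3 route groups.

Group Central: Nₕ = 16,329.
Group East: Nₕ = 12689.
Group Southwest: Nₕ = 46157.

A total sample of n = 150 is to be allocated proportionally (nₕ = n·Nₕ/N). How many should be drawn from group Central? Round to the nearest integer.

33

N = 16329 + 12689 + 46157 = 75175.
n_Central = 150·16329/75175 = 32.582... → 33.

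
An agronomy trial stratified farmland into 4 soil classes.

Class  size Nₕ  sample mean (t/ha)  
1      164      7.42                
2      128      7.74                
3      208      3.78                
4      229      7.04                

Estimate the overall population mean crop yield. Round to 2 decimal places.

6.32

N = 164 + 128 + 208 + 229 = 729.
Weight each subgroup mean by Nₕ/N and sum.
Σ Nₕx̄ₕ = 164·7.42 + 128·7.74 + 208·3.78 + 229·7.04 = 1216.88 + 990.72 + 786.24 + 1612.16 = 4606.
Divide by N: 4606 / 729 = 6.3182... → 6.32.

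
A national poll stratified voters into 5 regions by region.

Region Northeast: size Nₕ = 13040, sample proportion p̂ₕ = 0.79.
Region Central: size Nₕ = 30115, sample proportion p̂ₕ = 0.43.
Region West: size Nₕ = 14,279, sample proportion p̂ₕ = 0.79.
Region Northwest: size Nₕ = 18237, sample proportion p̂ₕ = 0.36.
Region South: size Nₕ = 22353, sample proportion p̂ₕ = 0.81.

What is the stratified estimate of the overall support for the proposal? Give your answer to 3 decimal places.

N = 13040 + 30115 + 14279 + 18237 + 22353 = 98024.
Overall proportion = Σ (Nₕ/N)·p̂ₕ.
Σ Nₕp̂ₕ = 10301.6 + 12949.45 + 11280.41 + 6565.32 + 18105.93 = 59202.71.
59202.71 / 98024 = 0.60396... → 0.604.

0.604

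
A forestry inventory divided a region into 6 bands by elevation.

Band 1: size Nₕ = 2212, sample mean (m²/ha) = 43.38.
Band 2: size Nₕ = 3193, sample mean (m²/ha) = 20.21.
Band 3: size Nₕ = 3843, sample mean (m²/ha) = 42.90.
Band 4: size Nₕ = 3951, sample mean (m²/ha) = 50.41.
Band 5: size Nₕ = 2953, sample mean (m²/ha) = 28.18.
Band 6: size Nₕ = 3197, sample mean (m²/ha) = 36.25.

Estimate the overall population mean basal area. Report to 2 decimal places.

N = 19349; weights Wₕ = Nₕ/N = (0.1143, 0.1650, 0.1986, 0.2042, 0.1526, 0.1652).
x̄_st = Σ Wₕ·x̄ₕ = 0.1143·43.38 + 0.1650·20.21 + 0.1986·42.90 + 0.2042·50.41 + 0.1526·28.18 + 0.1652·36.25 ≈ 37.3988...
→ 37.40.

37.40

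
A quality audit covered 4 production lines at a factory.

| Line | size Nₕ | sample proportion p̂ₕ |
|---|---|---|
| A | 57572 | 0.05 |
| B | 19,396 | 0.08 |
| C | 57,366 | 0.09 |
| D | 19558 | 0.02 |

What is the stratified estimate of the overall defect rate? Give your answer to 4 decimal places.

Wₕ = Nₕ/N with N = 153892: 0.3741, 0.1260, 0.3728, 0.1271.
p̂_st = 0.3741·0.05 + 0.1260·0.08 + 0.3728·0.09 + 0.1271·0.02 ≈ 0.064879... → 0.0649.

0.0649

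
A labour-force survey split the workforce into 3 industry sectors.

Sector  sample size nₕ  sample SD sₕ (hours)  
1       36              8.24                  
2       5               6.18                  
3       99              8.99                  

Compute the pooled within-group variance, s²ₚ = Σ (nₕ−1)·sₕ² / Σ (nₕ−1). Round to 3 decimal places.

Degrees of freedom: 35 + 4 + 98 = 137.
Σ(nₕ−1)sₕ² = 35·67.8976 + 4·38.1924 + 98·80.8201 = 10449.5554.
s²ₚ = 10449.5554 / 137 = 76.27413... → 76.274.

76.274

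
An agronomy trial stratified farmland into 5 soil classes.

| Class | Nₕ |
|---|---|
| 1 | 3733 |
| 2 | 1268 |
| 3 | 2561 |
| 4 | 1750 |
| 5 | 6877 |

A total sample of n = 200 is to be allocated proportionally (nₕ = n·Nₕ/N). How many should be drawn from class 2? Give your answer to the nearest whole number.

16

Share of class 2 = 1268/16189 = 0.07832.
Allocate 200 × 0.07832 = 15.665... → 16.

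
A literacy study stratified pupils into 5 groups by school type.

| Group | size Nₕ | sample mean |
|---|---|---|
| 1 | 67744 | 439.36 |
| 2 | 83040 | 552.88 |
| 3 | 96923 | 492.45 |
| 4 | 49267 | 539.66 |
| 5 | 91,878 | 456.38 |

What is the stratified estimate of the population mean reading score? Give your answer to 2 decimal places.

493.56

N = 67744 + 83040 + 96923 + 49267 + 91878 = 388852.
Overall mean = Σ (Nₕ/N)·x̄ₕ — weight by population share, not a simple average.
Σ Nₕx̄ₕ = 67744·439.36 + 83040·552.88 + 96923·492.45 + 49267·539.66 + 91878·456.38 = 29764003.84 + 45911155.2 + 47729731.35 + 26587429.22 + 41931281.64 = 191923601.25.
Divide by N: 191923601.25 / 388852 = 493.5646... → 493.56.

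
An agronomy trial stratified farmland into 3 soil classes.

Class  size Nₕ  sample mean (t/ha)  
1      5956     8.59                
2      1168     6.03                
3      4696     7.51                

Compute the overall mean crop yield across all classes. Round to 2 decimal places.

7.91

N = 5956 + 1168 + 4696 = 11820.
Overall mean = Σ (Nₕ/N)·x̄ₕ — weight by population share, not a simple average.
Σ Nₕx̄ₕ = 5956·8.59 + 1168·6.03 + 4696·7.51 = 51162.04 + 7043.04 + 35266.96 = 93472.04.
Divide by N: 93472.04 / 11820 = 7.9080... → 7.91.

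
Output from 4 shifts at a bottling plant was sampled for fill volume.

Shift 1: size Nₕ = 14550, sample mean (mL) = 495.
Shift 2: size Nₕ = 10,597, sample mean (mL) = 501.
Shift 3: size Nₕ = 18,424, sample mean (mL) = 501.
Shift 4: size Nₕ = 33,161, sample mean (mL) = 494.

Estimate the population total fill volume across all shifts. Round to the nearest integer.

38123305

1: 14550·495 = 7202250
2: 10597·501 = 5309097
3: 18424·501 = 9230424
4: 33161·494 = 16381534
τ̂ = Σ Nₕx̄ₕ = 38123305.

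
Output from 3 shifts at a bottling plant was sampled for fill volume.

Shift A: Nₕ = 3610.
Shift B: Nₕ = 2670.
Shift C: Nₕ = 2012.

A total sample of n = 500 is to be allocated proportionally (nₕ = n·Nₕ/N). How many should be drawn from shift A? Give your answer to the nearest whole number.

218

N = 3610 + 2670 + 2012 = 8292.
n_A = 500·3610/8292 = 217.680... → 218.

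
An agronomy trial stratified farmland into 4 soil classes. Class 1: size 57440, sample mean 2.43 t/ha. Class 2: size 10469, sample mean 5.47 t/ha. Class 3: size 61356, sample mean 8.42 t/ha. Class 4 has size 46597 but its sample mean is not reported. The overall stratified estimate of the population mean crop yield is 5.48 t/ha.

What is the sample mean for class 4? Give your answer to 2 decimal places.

N = 57440 + 10469 + 61356 + 46597 = 175862.
Overall total = μ·N = 5.48·175862 = 963723.76.
Subtract the known strata: 57440·2.43 + 10469·5.47 + 61356·8.42 = 713462.15.
Remaining total for class 4: 963723.76 − 713462.15 = 250261.61.
Divide by its size: 250261.61 / 46597 = 5.3708... → 5.37.

5.37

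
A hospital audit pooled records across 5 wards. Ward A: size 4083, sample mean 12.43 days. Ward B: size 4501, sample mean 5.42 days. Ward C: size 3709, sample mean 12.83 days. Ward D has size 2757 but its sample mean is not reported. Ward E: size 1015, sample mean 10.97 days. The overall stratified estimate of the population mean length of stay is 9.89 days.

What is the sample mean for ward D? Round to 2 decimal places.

Σ Nₕx̄ₕ = N·μ, so 2757·x̄_D = 16065·9.89 − (4083·12.43 + 4501·5.42 + 3709·12.83 + 1015·10.97).
= 158882.85 − 133868.13 = 25014.72.
x̄_D = 25014.72 / 2757 = 9.0732... → 9.07.

9.07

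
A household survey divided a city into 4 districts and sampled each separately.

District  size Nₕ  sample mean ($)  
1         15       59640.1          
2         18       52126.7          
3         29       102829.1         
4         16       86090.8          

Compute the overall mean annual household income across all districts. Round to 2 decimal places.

79389.47

N = 15 + 18 + 29 + 16 = 78.
Weight each subgroup mean by Nₕ/N and sum.
Σ Nₕx̄ₕ = 15·59640.1 + 18·52126.7 + 29·102829.1 + 16·86090.8 = 894601.5 + 938280.6 + 2982043.9 + 1377452.8 = 6192378.8.
Divide by N: 6192378.8 / 78 = 79389.4718... → 79389.47.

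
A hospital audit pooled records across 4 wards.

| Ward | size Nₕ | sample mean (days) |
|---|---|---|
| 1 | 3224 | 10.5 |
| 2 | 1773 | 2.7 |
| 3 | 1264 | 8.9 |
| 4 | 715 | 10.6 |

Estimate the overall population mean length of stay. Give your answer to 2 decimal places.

x̄_st = (Σ Nₕx̄ₕ) / (Σ Nₕ) = (3224·10.5 + 1773·2.7 + 1264·8.9 + 715·10.6) / 6976
= 57467.7 / 6976 = 8.2379... → 8.24.

8.24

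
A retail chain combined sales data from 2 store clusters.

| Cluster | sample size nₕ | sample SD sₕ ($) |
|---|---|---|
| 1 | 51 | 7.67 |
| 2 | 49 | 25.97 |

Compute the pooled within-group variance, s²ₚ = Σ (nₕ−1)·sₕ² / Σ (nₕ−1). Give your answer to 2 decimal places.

360.35

1: (51−1)·7.67² = 50·58.8289 = 2941.445
2: (49−1)·25.97² = 48·674.4409 = 32373.1632
Numerator = 35314.6082; denominator = Σ(nₕ−1) = 98.
s²ₚ = 35314.6082/98 = 360.3531... → 360.35.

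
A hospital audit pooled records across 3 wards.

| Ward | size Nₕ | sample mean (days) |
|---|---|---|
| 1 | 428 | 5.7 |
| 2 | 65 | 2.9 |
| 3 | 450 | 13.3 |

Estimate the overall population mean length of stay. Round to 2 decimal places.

N = 428 + 65 + 450 = 943.
Weight each subgroup mean by Nₕ/N and sum.
Σ Nₕx̄ₕ = 428·5.7 + 65·2.9 + 450·13.3 = 2439.6 + 188.5 + 5985 = 8613.1.
Divide by N: 8613.1 / 943 = 9.1337... → 9.13.

9.13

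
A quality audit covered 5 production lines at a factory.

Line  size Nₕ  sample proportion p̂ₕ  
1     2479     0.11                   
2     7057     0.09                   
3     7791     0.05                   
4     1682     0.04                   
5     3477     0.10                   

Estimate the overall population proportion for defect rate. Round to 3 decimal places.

0.076

Wₕ = Nₕ/N with N = 22486: 0.1102, 0.3138, 0.3465, 0.0748, 0.1546.
p̂_st = 0.1102·0.11 + 0.3138·0.09 + 0.3465·0.05 + 0.0748·0.04 + 0.1546·0.10 ≈ 0.07615... → 0.076.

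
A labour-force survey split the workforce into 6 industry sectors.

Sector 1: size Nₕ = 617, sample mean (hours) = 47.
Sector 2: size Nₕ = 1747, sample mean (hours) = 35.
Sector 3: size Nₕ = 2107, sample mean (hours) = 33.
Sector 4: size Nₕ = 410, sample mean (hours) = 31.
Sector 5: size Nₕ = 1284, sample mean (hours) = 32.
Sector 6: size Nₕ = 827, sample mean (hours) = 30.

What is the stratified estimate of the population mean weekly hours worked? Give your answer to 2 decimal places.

34.08

N = 6992; weights Wₕ = Nₕ/N = (0.0882, 0.2499, 0.3013, 0.0586, 0.1836, 0.1183).
x̄_st = Σ Wₕ·x̄ₕ = 0.0882·47 + 0.2499·35 + 0.3013·33 + 0.0586·31 + 0.1836·32 + 0.1183·30 ≈ 34.0794...
→ 34.08.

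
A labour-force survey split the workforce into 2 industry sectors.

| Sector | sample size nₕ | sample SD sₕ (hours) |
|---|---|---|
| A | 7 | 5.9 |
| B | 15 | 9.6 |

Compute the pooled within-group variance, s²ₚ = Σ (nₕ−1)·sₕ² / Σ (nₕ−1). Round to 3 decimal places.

A: (7−1)·5.9² = 6·34.81 = 208.86
B: (15−1)·9.6² = 14·92.16 = 1290.24
Numerator = 1499.1; denominator = Σ(nₕ−1) = 20.
s²ₚ = 1499.1/20 = 74.955 → 74.955.

74.955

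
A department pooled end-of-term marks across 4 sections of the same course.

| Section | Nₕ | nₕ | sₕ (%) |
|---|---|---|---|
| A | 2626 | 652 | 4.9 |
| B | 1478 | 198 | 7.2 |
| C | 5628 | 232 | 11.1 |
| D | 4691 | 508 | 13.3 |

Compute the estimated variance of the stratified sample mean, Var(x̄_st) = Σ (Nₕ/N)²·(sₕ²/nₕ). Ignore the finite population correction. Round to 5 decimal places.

0.12167

N = 14423; Wₕ = Nₕ/N.
section A: (2626/14423)²·4.9²/652 = 0.00122074
section B: (1478/14423)²·7.2²/198 = 0.00274940
section C: (5628/14423)²·11.1²/232 = 0.08086395
section D: (4691/14423)²·13.3²/508 = 0.03683488
Sum = 0.12166896 → 0.12167.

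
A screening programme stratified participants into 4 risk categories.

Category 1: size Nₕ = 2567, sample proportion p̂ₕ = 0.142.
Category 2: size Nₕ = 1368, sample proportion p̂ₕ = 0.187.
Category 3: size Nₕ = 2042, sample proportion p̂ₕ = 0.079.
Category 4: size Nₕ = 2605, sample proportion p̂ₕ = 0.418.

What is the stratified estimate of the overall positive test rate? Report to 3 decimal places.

0.218

Wₕ = Nₕ/N with N = 8582: 0.2991, 0.1594, 0.2379, 0.3035.
p̂_st = 0.2991·0.142 + 0.1594·0.187 + 0.2379·0.079 + 0.3035·0.418 ≈ 0.21796... → 0.218.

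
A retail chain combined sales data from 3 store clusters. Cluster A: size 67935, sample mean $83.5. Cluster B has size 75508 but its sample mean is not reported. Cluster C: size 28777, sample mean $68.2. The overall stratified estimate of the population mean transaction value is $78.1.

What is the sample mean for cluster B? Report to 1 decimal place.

Σ Nₕx̄ₕ = N·μ, so 75508·x̄_B = 172220·78.1 − (67935·83.5 + 28777·68.2).
= 13450382 − 7635163.9 = 5815218.1.
x̄_B = 5815218.1 / 75508 = 77.015... → 77.0.

77.0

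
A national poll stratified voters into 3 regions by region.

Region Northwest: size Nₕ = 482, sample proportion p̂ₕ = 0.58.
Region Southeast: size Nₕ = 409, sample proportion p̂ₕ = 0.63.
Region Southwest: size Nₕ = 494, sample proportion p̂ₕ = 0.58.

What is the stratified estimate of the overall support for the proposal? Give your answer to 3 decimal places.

0.595

N = 482 + 409 + 494 = 1385.
Overall proportion = Σ (Nₕ/N)·p̂ₕ.
Σ Nₕp̂ₕ = 279.56 + 257.67 + 286.52 = 823.75.
823.75 / 1385 = 0.59477... → 0.595.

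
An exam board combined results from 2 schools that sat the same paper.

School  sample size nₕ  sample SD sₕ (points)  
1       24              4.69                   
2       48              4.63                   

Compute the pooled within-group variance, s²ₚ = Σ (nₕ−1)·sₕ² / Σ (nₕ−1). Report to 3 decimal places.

1: (24−1)·4.69² = 23·21.9961 = 505.9103
2: (48−1)·4.63² = 47·21.4369 = 1007.5343
Numerator = 1513.4446; denominator = Σ(nₕ−1) = 70.
s²ₚ = 1513.4446/70 = 21.62064... → 21.621.

21.621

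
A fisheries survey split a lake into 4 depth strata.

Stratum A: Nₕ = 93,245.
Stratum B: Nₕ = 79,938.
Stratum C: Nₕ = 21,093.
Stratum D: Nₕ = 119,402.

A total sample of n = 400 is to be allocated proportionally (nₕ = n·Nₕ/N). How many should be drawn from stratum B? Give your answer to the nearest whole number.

N = 93245 + 79938 + 21093 + 119402 = 313678.
n_B = 400·79938/313678 = 101.936... → 102.

102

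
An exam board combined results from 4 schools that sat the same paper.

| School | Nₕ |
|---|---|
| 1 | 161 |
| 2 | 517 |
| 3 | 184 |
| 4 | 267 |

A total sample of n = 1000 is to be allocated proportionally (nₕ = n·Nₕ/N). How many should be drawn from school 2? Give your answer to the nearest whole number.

458

N = 161 + 517 + 184 + 267 = 1129.
n_2 = 1000·517/1129 = 457.927... → 458.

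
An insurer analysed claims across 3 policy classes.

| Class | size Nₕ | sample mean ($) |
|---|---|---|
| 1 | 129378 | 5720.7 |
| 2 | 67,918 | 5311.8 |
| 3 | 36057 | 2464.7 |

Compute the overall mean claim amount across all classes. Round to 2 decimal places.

5098.58

N = 129378 + 67918 + 36057 = 233353.
The stratified mean weights each stratum mean by its population share Nₕ/N.
Σ Nₕx̄ₕ = 129378·5720.7 + 67918·5311.8 + 36057·2464.7 = 740132724.6 + 360766832.4 + 88869687.9 = 1189769244.9.
Divide by N: 1189769244.9 / 233353 = 5098.5813... → 5098.58.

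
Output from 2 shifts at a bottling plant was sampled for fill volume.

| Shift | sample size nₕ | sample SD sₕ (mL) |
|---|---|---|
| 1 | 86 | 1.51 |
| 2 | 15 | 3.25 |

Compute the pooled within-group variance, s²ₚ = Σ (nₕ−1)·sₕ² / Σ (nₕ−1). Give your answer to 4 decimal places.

3.4513

1: (86−1)·1.51² = 85·2.2801 = 193.8085
2: (15−1)·3.25² = 14·10.5625 = 147.875
Numerator = 341.6835; denominator = Σ(nₕ−1) = 99.
s²ₚ = 341.6835/99 = 3.451348... → 3.4513.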